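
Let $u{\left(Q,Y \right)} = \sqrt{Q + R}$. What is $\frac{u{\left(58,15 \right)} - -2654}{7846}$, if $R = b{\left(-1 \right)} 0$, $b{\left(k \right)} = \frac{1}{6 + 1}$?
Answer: $\frac{1327}{3923} + \frac{\sqrt{58}}{7846} \approx 0.33923$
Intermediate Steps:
$b{\left(k \right)} = \frac{1}{7}$
$R = 0$ ($R = \frac{1}{7} \cdot 0 = 0$)
$u{\left(Q,Y \right)} = \sqrt{Q}$ ($u{\left(Q,Y \right)} = \sqrt{Q + 0} = \sqrt{Q}$)
$\frac{u{\left(58,15 \right)} - -2654}{7846} = \frac{\sqrt{58} - -2654}{7846} = \left(\sqrt{58} + 2654\right) \frac{1}{7846} = \left(2654 + \sqrt{58}\right) \frac{1}{7846} = \frac{1327}{3923} + \frac{\sqrt{58}}{7846}$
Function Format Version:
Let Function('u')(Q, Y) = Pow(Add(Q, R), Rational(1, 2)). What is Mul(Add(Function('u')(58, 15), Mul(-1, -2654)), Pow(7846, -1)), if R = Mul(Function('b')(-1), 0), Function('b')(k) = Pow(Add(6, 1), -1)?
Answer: Add(Rational(1327, 3923), Mul(Rational(1, 7846), Pow(58, Rational(1, 2)))) ≈ 0.33923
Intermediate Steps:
Function('b')(k) = Rational(1, 7) (Function('b')(k) = Pow(7, -1) = Rational(1, 7))
R = 0 (R = Mul(Rational(1, 7), 0) = 0)
Function('u')(Q, Y) = Pow(Q, Rational(1, 2)) (Function('u')(Q, Y) = Pow(Add(Q, 0), Rational(1, 2)) = Pow(Q, Rational(1, 2)))
Mul(Add(Function('u')(58, 15), Mul(-1, -2654)), Pow(7846, -1)) = Mul(Add(Pow(58, Rational(1, 2)), Mul(-1, -2654)), Pow(7846, -1)) = Mul(Add(Pow(58, Rational(1, 2)), 2654), Rational(1, 7846)) = Mul(Add(2654, Pow(58, Rational(1, 2))), Rational(1, 7846)) = Add(Rational(1327, 3923), Mul(Rational(1, 7846), Pow(58, Rational(1, 2))))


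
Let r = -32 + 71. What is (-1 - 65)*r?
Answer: -2574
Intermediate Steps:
r = 39
(-1 - 65)*r = (-1 - 65)*39 = -66*39 = -2574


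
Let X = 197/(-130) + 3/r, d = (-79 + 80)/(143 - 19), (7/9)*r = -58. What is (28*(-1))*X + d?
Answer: 30548839/701220 ≈ 43.565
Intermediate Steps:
r = -522/7 (r = (9/7)*(-58) = -522/7 ≈ -74.571)
d = 1/124 ≈ 0.0080645
X = -8797/5655 (X = 197/(-130) + 3/(-522/7) = 197*(-1/130) + 3*(-7/522) = -197/130 - 7/174 = -8797/5655 ≈ -1.5556)
(28*(-1))*X + d = (28*(-1))*(-8797/5655) + 1/124 = -28*(-8797/5655) + 1/124 = 246316/5655 + 1/124 = 30548839/701220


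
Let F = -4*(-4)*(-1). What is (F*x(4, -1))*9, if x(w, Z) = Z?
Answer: 144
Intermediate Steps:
F = -16 (F = 16*(-1) = -16)
(F*x(4, -1))*9 = -16*(-1)*9 = 16*9 = 144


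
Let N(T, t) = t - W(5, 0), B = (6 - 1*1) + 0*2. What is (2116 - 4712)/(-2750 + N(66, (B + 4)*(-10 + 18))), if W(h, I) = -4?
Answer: 1298/1337 ≈ 0.97083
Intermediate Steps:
B = 5 (B = (6 - 1) + 0 = 5 + 0 = 5)
N(T, t) = 4 + t (N(T, t) = t - 1*(-4) = t + 4 = 4 + t)
(2116 - 4712)/(-2750 + N(66, (B + 4)*(-10 + 18))) = (2116 - 4712)/(-2750 + (4 + (5 + 4)*(-10 + 18))) = -2596/(-2750 + (4 + 9*8)) = -2596/(-2750 + (4 + 72)) = -2596/(-2750 + 76) = -2596/(-2674) = -2596*(-1/2674) = 1298/1337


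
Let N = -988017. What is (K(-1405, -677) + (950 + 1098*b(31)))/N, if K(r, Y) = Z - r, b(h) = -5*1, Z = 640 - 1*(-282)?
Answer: 2213/988017 ≈ 0.0022398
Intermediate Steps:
Z = 922 (Z = 640 + 282 = 922)
b(h) = -5
K(r, Y) = 922 - r
(K(-1405, -677) + (950 + 1098*b(31)))/N = ((922 - 1*(-1405)) + (950 + 1098*(-5)))/(-988017) = ((922 + 1405) + (950 - 5490))*(-1/988017) = (2327 - 4540)*(-1/988017) = -2213*(-1/988017) = 2213/988017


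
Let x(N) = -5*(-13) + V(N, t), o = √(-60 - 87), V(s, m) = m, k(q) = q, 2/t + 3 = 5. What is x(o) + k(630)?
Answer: 696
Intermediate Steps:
t = 1 (t = 2/(-3 + 5) = 2/2 = 2*(½) = 1)
o = 7*I*√3 (o = √(-147) = 7*I*√3 ≈ 12.124*I)
x(N) = 66 (x(N) = -5*(-13) + 1 = 65 + 1 = 66)
x(o) + k(630) = 66 + 630 = 696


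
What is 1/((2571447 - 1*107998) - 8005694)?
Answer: -1/5542245 ≈ -1.8043e-7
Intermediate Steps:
1/((2571447 - 1*107998) - 8005694) = 1/((2571447 - 107998) - 8005694) = 1/(2463449 - 8005694) = 1/(-5542245) = -1/5542245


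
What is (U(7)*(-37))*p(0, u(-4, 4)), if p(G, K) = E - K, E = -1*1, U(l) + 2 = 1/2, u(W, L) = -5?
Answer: 222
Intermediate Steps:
U(l) = -3/2 (U(l) = -2 + 1/2 = -2 + ½ = -3/2)
E = -1
p(G, K) = -1 - K
(U(7)*(-37))*p(0, u(-4, 4)) = (-3/2*(-37))*(-1 - 1*(-5)) = 111*(-1 + 5)/2 = (111/2)*4 = 222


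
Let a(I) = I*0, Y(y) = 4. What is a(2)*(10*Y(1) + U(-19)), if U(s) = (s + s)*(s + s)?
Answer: 0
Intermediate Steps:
U(s) = 4*s² (U(s) = (2*s)*(2*s) = 4*s²)
a(I) = 0
a(2)*(10*Y(1) + U(-19)) = 0*(10*4 + 4*(-19)²) = 0*(40 + 4*361) = 0*(40 + 1444) = 0*1484 = 0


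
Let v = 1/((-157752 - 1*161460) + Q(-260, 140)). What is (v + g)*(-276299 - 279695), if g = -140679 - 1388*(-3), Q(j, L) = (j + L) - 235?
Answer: 24255621333201964/319567 ≈ 7.5902e+10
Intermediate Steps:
Q(j, L) = -235 + L + j (Q(j, L) = (L + j) - 235 = -235 + L + j)
g = -136515 (g = -140679 - 1*(-4164) = -140679 + 4164 = -136515)
v = -1/319567 (v = 1/((-157752 - 1*161460) + (-235 + 140 - 260)) = 1/((-157752 - 161460) - 355) = 1/(-319212 - 355) = 1/(-319567) = -1/319567 ≈ -3.1292e-6)
(v + g)*(-276299 - 279695) = (-1/319567 - 136515)*(-276299 - 279695) = -43625689006/319567*(-555994) = 24255621333201964/319567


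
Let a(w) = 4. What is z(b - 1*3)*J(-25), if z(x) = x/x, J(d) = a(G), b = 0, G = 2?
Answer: 4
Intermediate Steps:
J(d) = 4
z(x) = 1
z(b - 1*3)*J(-25) = 1*4 = 4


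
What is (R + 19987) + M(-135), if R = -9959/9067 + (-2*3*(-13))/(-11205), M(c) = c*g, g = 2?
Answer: 667683603058/33865245 ≈ 19716.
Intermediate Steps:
M(c) = 2*c (M(c) = c*2 = 2*c)
R = -37432607/33865245 (R = -9959*1/9067 - 6*(-13)*(-1/11205) = -9959/9067 + 78*(-1/11205) = -9959/9067 - 26/3735 = -37432607/33865245 ≈ -1.1053)
(R + 19987) + M(-135) = (-37432607/33865245 + 19987) + 2*(-135) = 676827219208/33865245 - 270 = 667683603058/33865245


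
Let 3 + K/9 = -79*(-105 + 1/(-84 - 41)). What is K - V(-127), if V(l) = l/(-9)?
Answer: 83947024/1125 ≈ 74620.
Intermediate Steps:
V(l) = -l/9 (V(l) = l*(-⅑) = -l/9)
K = 9329211/125 (K = -27 + 9*(-79*(-105 + 1/(-84 - 41))) = -27 + 9*(-79*(-105 + 1/(-125))) = -27 + 9*(-79*(-105 - 1/125)) = -27 + 9*(-79*(-13126/125)) = -27 + 9*(1036954/125) = -27 + 9332586/125 = 9329211/125 ≈ 74634.)
K - V(-127) = 9329211/125 - (-1)*(-127)/9 = 9329211/125 - 1*127/9 = 9329211/125 - 127/9 = 83947024/1125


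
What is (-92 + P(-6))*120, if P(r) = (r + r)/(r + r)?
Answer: -10920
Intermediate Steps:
P(r) = 1 (P(r) = (2*r)/((2*r)) = (2*r)*(1/(2*r)) = 1)
(-92 + P(-6))*120 = (-92 + 1)*120 = -91*120 = -10920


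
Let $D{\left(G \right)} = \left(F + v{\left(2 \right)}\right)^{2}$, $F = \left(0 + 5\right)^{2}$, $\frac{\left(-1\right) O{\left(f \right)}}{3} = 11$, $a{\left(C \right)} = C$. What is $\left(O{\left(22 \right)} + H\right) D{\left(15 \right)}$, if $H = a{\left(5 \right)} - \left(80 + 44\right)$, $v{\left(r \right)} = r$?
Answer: $-110808$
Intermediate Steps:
$O{\left(f \right)} = -33$ ($O{\left(f \right)} = \left(-3\right) 11 = -33$)
$H = -119$ ($H = 5 - \left(80 + 44\right) = 5 - 124 = -119$)
$F = 25$ ($F = 5^{2} = 25$)
$D{\left(G \right)} = 729$ ($D{\left(G \right)} = \left(25 + 2\right)^{2} = 27^{2} = 729$)
$\left(O{\left(22 \right)} + H\right) D{\left(15 \right)} = \left(-33 - 119\right) 729 = \left(-152\right) 729 = -110808$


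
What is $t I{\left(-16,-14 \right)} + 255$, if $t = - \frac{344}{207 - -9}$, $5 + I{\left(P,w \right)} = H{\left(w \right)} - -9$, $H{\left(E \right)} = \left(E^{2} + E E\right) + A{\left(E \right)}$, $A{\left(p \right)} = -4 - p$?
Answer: $- \frac{10573}{27} \approx -391.59$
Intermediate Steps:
$H{\left(E \right)} = -4 - E + 2 E^{2}$ ($H{\left(E \right)} = \left(E^{2} + E E\right) - \left(4 + E\right) = \left(E^{2} + E^{2}\right) - \left(4 + E\right) = 2 E^{2} - \left(4 + E\right) = -4 - E + 2 E^{2}$)
$I{\left(P,w \right)} = - w + 2 w^{2}$ ($I{\left(P,w \right)} = -5 - \left(-5 + w - 2 w^{2}\right) = -5 + \left(5 - w + 2 w^{2}\right) = - w + 2 w^{2}$)
$t = - \frac{43}{27}$ ($t = - \frac{344}{207 + 9} = - \frac{344}{216} = \left(-344\right) \frac{1}{216} = - \frac{43}{27} \approx -1.5926$)
$t I{\left(-16,-14 \right)} + 255 = - \frac{43 \left(- 14 \left(-1 + 2 \left(-14\right)\right)\right)}{27} + 255 = - \frac{43 \left(- 14 \left(-1 - 28\right)\right)}{27} + 255 = - \frac{43 \left(\left(-14\right) \left(-29\right)\right)}{27} + 255 = \left(- \frac{43}{27}\right) 406 + 255 = - \frac{17458}{27} + 255 = - \frac{10573}{27}$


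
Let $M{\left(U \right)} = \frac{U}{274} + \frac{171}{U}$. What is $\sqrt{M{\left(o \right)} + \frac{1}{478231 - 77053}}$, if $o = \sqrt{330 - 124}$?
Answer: $\frac{\sqrt{79882692138138 + 26719230175924990860 \sqrt{206}}}{5661022758} \approx 3.4593$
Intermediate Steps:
$o = \sqrt{206} \approx 14.353$
$M{\left(U \right)} = \frac{171}{U} + \frac{U}{274}$ ($M{\left(U \right)} = U \frac{1}{274} + \frac{171}{U} = \frac{U}{274} + \frac{171}{U} = \frac{171}{U} + \frac{U}{274}$)
$\sqrt{M{\left(o \right)} + \frac{1}{478231 - 77053}} = \sqrt{\left(\frac{171}{\sqrt{206}} + \frac{\sqrt{206}}{274}\right) + \frac{1}{478231 - 77053}} = \sqrt{\left(171 \frac{\sqrt{206}}{206} + \frac{\sqrt{206}}{274}\right) + \frac{1}{401178}} = \sqrt{\left(\frac{171 \sqrt{206}}{206} + \frac{\sqrt{206}}{274}\right) + \frac{1}{401178}} = \sqrt{\frac{11765 \sqrt{206}}{14111} + \frac{1}{401178}} = \sqrt{\frac{1}{401178} + \frac{11765 \sqrt{206}}{14111}}$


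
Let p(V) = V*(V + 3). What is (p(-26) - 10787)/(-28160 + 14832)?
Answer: 10189/13328 ≈ 0.76448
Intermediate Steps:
p(V) = V*(3 + V)
(p(-26) - 10787)/(-28160 + 14832) = (-26*(3 - 26) - 10787)/(-28160 + 14832) = (-26*(-23) - 10787)/(-13328) = (598 - 10787)*(-1/13328) = -10189*(-1/13328) = 10189/13328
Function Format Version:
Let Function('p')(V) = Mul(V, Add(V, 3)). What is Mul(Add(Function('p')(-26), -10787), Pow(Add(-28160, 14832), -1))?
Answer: Rational(10189, 13328) ≈ 0.76448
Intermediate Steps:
Function('p')(V) = Mul(V, Add(3, V))
Mul(Add(Function('p')(-26), -10787), Pow(Add(-28160, 14832), -1)) = Mul(Add(Mul(-26, Add(3, -26)), -10787), Pow(Add(-28160, 14832), -1)) = Mul(Add(Mul(-26, -23), -10787), Pow(-13328, -1)) = Mul(Add(598, -10787), Rational(-1, 13328)) = Mul(-10189, Rational(-1, 13328)) = Rational(10189, 13328)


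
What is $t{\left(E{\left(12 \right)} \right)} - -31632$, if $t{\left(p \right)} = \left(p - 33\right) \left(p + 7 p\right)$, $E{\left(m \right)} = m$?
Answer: $29616$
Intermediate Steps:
$t{\left(p \right)} = 8 p \left(-33 + p\right)$ ($t{\left(p \right)} = \left(-33 + p\right) 8 p = 8 p \left(-33 + p\right)$)
$t{\left(E{\left(12 \right)} \right)} - -31632 = 8 \cdot 12 \left(-33 + 12\right) - -31632 = 8 \cdot 12 \left(-21\right) + 31632 = -2016 + 31632 = 29616$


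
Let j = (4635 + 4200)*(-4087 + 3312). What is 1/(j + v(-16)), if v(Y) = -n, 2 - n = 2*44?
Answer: -1/6847039 ≈ -1.4605e-7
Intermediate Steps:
n = -86 (n = 2 - 2*44 = 2 - 1*88 = 2 - 88 = -86)
v(Y) = 86 (v(Y) = -1*(-86) = 86)
j = -6847125 (j = 8835*(-775) = -6847125)
1/(j + v(-16)) = 1/(-6847125 + 86) = 1/(-6847039) = -1/6847039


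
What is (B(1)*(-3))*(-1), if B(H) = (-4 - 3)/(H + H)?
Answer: -21/2 ≈ -10.500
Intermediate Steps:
B(H) = -7/(2*H) (B(H) = -7*1/(2*H) = -7/(2*H))
(B(1)*(-3))*(-1) = (-7/2/1*(-3))*(-1) = (-7/2*1*(-3))*(-1) = -7/2*(-3)*(-1) = (21/2)*(-1) = -21/2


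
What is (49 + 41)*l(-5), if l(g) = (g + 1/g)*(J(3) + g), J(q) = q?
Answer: 936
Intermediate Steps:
l(g) = (3 + g)*(g + 1/g) (l(g) = (g + 1/g)*(3 + g) = (3 + g)*(g + 1/g))
(49 + 41)*l(-5) = (49 + 41)*(1 + (-5)² + 3*(-5) + 3/(-5)) = 90*(1 + 25 - 15 + 3*(-⅕)) = 90*(1 + 25 - 15 - ⅗) = 90*(52/5) = 936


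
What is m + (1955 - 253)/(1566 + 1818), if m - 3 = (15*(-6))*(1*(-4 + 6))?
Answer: -298633/1692 ≈ -176.50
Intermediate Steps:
m = -177 (m = 3 + (15*(-6))*(1*(-4 + 6)) = 3 - 90*2 = 3 - 180 = -177)
m + (1955 - 253)/(1566 + 1818) = -177 + (1955 - 253)/(1566 + 1818) = -177 + 1702/3384 = -177 + 1702*(1/3384) = -177 + 851/1692 = -298633/1692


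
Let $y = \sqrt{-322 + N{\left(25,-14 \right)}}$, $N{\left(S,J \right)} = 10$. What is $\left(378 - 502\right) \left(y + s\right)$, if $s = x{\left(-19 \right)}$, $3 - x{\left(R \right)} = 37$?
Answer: $4216 - 248 i \sqrt{78} \approx 4216.0 - 2190.3 i$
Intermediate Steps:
$x{\left(R \right)} = -34$ ($x{\left(R \right)} = 3 - 37 = -34$)
$s = -34$
$y = 2 i \sqrt{78}$ ($y = \sqrt{-322 + 10} = \sqrt{-312} = 2 i \sqrt{78} \approx 17.664 i$)
$\left(378 - 502\right) \left(y + s\right) = \left(378 - 502\right) \left(2 i \sqrt{78} - 34\right) = \left(378 - 502\right) \left(-34 + 2 i \sqrt{78}\right) = - 124 \left(-34 + 2 i \sqrt{78}\right) = 4216 - 248 i \sqrt{78}$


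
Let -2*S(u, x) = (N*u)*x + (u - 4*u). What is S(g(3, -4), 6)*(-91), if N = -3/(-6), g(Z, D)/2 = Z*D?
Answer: 0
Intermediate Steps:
g(Z, D) = 2*D*Z (g(Z, D) = 2*(Z*D) = 2*(D*Z) = 2*D*Z)
N = ½ (N = -3*(-⅙) = ½ ≈ 0.50000)
S(u, x) = 3*u/2 - u*x/4 (S(u, x) = -((u/2)*x + (u - 4*u))/2 = -(u*x/2 + (u - 4*u))/2 = -(u*x/2 - 3*u)/2 = -(-3*u + u*x/2)/2 = 3*u/2 - u*x/4)
S(g(3, -4), 6)*(-91) = ((2*(-4)*3)*(6 - 1*6)/4)*(-91) = ((¼)*(-24)*(6 - 6))*(-91) = ((¼)*(-24)*0)*(-91) = 0*(-91) = 0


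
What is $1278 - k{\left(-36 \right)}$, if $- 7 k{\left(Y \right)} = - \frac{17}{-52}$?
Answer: $\frac{465209}{364} \approx 1278.0$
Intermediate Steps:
$k{\left(Y \right)} = - \frac{17}{364}$ ($k{\left(Y \right)} = - \frac{\left(-17\right) \frac{1}{-52}}{7} = - \frac{\left(-17\right) \left(- \frac{1}{52}\right)}{7} = \left(- \frac{1}{7}\right) \frac{17}{52} = - \frac{17}{364}$)
$1278 - k{\left(-36 \right)} = 1278 - - \frac{17}{364} = 1278 + \frac{17}{364} = \frac{465209}{364}$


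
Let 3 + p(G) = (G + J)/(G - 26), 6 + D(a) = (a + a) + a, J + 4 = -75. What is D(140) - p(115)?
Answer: 37077/89 ≈ 416.60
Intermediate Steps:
J = -79 (J = -4 - 75 = -79)
D(a) = -6 + 3*a (D(a) = -6 + ((a + a) + a) = -6 + (2*a + a) = -6 + 3*a)
p(G) = -3 + (-79 + G)/(-26 + G) (p(G) = -3 + (G - 79)/(G - 26) = -3 + (-79 + G)/(-26 + G))
D(140) - p(115) = (-6 + 3*140) - (-1 - 2*115)/(-26 + 115) = (-6 + 420) - (-1 - 230)/89 = 414 - (-231)/89 = 414 - 1*(-231/89) = 414 + 231/89 = 37077/89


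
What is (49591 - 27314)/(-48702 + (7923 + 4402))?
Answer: -22277/36377 ≈ -0.61239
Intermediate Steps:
(49591 - 27314)/(-48702 + (7923 + 4402)) = 22277/(-48702 + 12325) = 22277/(-36377) = 22277*(-1/36377) = -22277/36377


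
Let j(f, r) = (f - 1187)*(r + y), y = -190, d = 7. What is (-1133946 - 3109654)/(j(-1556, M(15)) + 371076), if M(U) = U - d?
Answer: -2121800/435151 ≈ -4.8760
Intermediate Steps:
M(U) = -7 + U (M(U) = U - 1*7 = U - 7 = -7 + U)
j(f, r) = (-1187 + f)*(-190 + r) (j(f, r) = (f - 1187)*(r - 190) = (-1187 + f)*(-190 + r))
(-1133946 - 3109654)/(j(-1556, M(15)) + 371076) = (-1133946 - 3109654)/((225530 - 1187*(-7 + 15) - 190*(-1556) - 1556*(-7 + 15)) + 371076) = -4243600/((225530 - 1187*8 + 295640 - 1556*8) + 371076) = -4243600/((225530 - 9496 + 295640 - 12448) + 371076) = -4243600/(499226 + 371076) = -4243600/870302 = -4243600*1/870302 = -2121800/435151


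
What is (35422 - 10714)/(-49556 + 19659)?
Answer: -24708/29897 ≈ -0.82644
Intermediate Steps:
(35422 - 10714)/(-49556 + 19659) = 24708/(-29897) = 24708*(-1/29897) = -24708/29897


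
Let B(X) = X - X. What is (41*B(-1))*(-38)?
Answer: 0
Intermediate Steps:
B(X) = 0
(41*B(-1))*(-38) = (41*0)*(-38) = 0*(-38) = 0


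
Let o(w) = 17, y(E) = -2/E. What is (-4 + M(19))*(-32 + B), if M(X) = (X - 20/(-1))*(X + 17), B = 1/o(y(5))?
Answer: -760200/17 ≈ -44718.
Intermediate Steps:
B = 1/17 ≈ 0.058824
M(X) = (17 + X)*(20 + X) (M(X) = (X - 20*(-1))*(17 + X) = (X + 20)*(17 + X) = (20 + X)*(17 + X) = (17 + X)*(20 + X))
(-4 + M(19))*(-32 + B) = (-4 + (340 + 19**2 + 37*19))*(-32 + 1/17) = (-4 + (340 + 361 + 703))*(-543/17) = (-4 + 1404)*(-543/17) = 1400*(-543/17) = -760200/17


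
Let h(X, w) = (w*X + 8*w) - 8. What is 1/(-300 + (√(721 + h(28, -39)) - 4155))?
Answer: -4455/19847716 - I*√691/19847716 ≈ -0.00022446 - 1.3244e-6*I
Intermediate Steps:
h(X, w) = -8 + 8*w + X*w (h(X, w) = (X*w + 8*w) - 8 = (8*w + X*w) - 8 = -8 + 8*w + X*w)
1/(-300 + (√(721 + h(28, -39)) - 4155)) = 1/(-300 + (√(721 + (-8 + 8*(-39) + 28*(-39))) - 4155)) = 1/(-300 + (√(721 + (-8 - 312 - 1092)) - 4155)) = 1/(-300 + (√(721 - 1412) - 4155)) = 1/(-300 + (√(-691) - 4155)) = 1/(-300 + (I*√691 - 4155)) = 1/(-300 + (-4155 + I*√691)) = 1/(-4455 + I*√691)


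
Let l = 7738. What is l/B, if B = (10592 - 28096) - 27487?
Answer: -7738/44991 ≈ -0.17199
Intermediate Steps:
B = -44991 (B = -17504 - 27487 = -44991)
l/B = 7738/(-44991) = 7738*(-1/44991) = -7738/44991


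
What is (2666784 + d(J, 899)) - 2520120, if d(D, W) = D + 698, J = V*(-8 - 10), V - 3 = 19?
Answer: 146966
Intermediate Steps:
V = 22 (V = 3 + 19 = 22)
J = -396 (J = 22*(-8 - 10) = 22*(-18) = -396)
d(D, W) = 698 + D
(2666784 + d(J, 899)) - 2520120 = (2666784 + (698 - 396)) - 2520120 = (2666784 + 302) - 2520120 = 2667086 - 2520120 = 146966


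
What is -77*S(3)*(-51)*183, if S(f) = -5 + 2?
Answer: -2155923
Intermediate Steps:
S(f) = -3
-77*S(3)*(-51)*183 = -(-231)*(-51)*183 = -77*153*183 = -11781*183 = -2155923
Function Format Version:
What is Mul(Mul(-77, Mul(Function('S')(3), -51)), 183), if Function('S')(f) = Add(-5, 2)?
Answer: -2155923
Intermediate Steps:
Function('S')(f) = -3
Mul(Mul(-77, Mul(Function('S')(3), -51)), 183) = Mul(Mul(-77, Mul(-3, -51)), 183) = Mul(Mul(-77, 153), 183) = Mul(-11781, 183) = -2155923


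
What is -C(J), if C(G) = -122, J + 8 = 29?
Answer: 122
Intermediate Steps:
J = 21 (J = -8 + 29 = 21)
-C(J) = -1*(-122) = 122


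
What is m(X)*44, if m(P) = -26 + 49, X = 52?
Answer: 1012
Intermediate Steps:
m(P) = 23
m(X)*44 = 23*44 = 1012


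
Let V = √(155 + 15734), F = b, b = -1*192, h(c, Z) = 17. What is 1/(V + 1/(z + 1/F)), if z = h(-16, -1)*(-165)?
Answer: 103403712/4608571888969105 + 290047950721*√15889/4608571888969105 ≈ 0.0079333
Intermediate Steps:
b = -192
F = -192
V = √15889 ≈ 126.05
z = -2805 (z = 17*(-165) = -2805)
1/(V + 1/(z + 1/F)) = 1/(√15889 + 1/(-2805 + 1/(-192))) = 1/(√15889 + 1/(-2805 - 1/192)) = 1/(√15889 + 1/(-538561/192)) = 1/(√15889 - 192/538561) = 1/(-192/538561 + √15889)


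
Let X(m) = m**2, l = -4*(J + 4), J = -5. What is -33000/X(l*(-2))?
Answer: -4125/8 ≈ -515.63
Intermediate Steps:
l = 4 (l = -4*(-5 + 4) = -4*(-1) = 4)
-33000/X(l*(-2)) = -33000/((4*(-2))**2) = -33000/((-8)**2) = -33000/64 = -33000*1/64 = -4125/8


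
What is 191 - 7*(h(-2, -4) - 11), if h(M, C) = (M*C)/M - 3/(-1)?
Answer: 275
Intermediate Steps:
h(M, C) = 3 + C (h(M, C) = (C*M)/M - 3*(-1) = C + 3 = 3 + C)
191 - 7*(h(-2, -4) - 11) = 191 - 7*((3 - 4) - 11) = 191 - 7*(-1 - 11) = 191 - 7*(-12) = 191 - 1*(-84) = 191 + 84 = 275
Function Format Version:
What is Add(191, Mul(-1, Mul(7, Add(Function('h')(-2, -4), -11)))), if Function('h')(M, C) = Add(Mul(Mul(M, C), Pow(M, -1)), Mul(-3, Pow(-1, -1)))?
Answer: 275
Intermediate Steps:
Function('h')(M, C) = Add(3, C) (Function('h')(M, C) = Add(Mul(Mul(C, M), Pow(M, -1)), Mul(-3, -1)) = Add(C, 3) = Add(3, C))
Add(191, Mul(-1, Mul(7, Add(Function('h')(-2, -4), -11)))) = Add(191, Mul(-1, Mul(7, Add(Add(3, -4), -11)))) = Add(191, Mul(-1, Mul(7, Add(-1, -11)))) = Add(191, Mul(-1, Mul(7, -12))) = Add(191, Mul(-1, -84)) = Add(191, 84) = 275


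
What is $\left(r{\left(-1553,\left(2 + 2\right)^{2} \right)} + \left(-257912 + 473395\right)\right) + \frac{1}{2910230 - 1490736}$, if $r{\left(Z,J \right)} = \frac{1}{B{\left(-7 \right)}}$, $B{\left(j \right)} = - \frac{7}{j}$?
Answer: $\frac{305878245097}{1419494} \approx 2.1548 \cdot 10^{5}$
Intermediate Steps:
$r{\left(Z,J \right)} = 1$ ($r{\left(Z,J \right)} = \frac{1}{\left(-7\right) \frac{1}{-7}} = \frac{1}{\left(-7\right) \left(- \frac{1}{7}\right)} = 1^{-1} = 1$)
$\left(r{\left(-1553,\left(2 + 2\right)^{2} \right)} + \left(-257912 + 473395\right)\right) + \frac{1}{2910230 - 1490736} = \left(1 + \left(-257912 + 473395\right)\right) + \frac{1}{2910230 - 1490736} = \left(1 + 215483\right) + \frac{1}{1419494} = 215484 + \frac{1}{1419494} = \frac{305878245097}{1419494}$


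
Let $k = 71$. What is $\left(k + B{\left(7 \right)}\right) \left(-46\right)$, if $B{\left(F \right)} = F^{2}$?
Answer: $-5520$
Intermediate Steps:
$\left(k + B{\left(7 \right)}\right) \left(-46\right) = \left(71 + 7^{2}\right) \left(-46\right) = \left(71 + 49\right) \left(-46\right) = 120 \left(-46\right) = -5520$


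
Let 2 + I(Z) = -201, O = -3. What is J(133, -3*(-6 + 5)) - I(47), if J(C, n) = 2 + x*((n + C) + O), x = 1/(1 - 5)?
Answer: 687/4 ≈ 171.75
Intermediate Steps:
x = -1/4 (x = 1/(-4) = -1/4 ≈ -0.25000)
I(Z) = -203 (I(Z) = -2 - 201 = -203)
J(C, n) = 11/4 - C/4 - n/4 (J(C, n) = 2 - ((n + C) - 3)/4 = 2 - ((C + n) - 3)/4 = 2 - (-3 + C + n)/4 = 2 + (3/4 - C/4 - n/4) = 11/4 - C/4 - n/4)
J(133, -3*(-6 + 5)) - I(47) = (11/4 - 1/4*133 - (-3)*(-6 + 5)/4) - 1*(-203) = (11/4 - 133/4 - (-3)*(-1)/4) + 203 = (11/4 - 133/4 - 1/4*3) + 203 = (11/4 - 133/4 - 3/4) + 203 = -125/4 + 203 = 687/4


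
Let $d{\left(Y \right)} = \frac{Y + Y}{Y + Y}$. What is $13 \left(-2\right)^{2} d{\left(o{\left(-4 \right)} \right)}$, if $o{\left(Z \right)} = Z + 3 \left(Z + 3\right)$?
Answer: $52$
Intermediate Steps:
$o{\left(Z \right)} = 9 + 4 Z$ ($o{\left(Z \right)} = Z + 3 \left(3 + Z\right) = Z + \left(9 + 3 Z\right) = 9 + 4 Z$)
$d{\left(Y \right)} = 1$ ($d{\left(Y \right)} = \frac{2 Y}{2 Y} = 2 Y \frac{1}{2 Y} = 1$)
$13 \left(-2\right)^{2} d{\left(o{\left(-4 \right)} \right)} = 13 \left(-2\right)^{2} \cdot 1 = 13 \cdot 4 \cdot 1 = 52 \cdot 1 = 52$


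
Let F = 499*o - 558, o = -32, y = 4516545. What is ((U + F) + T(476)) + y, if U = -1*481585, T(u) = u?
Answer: 4018910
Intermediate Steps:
U = -481585
F = -16526 (F = 499*(-32) - 558 = -15968 - 558 = -16526)
((U + F) + T(476)) + y = ((-481585 - 16526) + 476) + 4516545 = (-498111 + 476) + 4516545 = -497635 + 4516545 = 4018910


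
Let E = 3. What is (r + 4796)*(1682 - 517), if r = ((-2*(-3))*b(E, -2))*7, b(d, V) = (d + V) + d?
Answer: 5783060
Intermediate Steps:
b(d, V) = V + 2*d (b(d, V) = (V + d) + d = V + 2*d)
r = 168 (r = ((-2*(-3))*(-2 + 2*3))*7 = (6*(-2 + 6))*7 = (6*4)*7 = 24*7 = 168)
(r + 4796)*(1682 - 517) = (168 + 4796)*(1682 - 517) = 4964*1165 = 5783060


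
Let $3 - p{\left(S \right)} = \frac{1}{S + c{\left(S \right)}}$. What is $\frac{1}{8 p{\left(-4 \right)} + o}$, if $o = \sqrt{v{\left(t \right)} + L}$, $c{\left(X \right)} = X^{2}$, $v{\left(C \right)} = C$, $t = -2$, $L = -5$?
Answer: $\frac{30}{709} - \frac{9 i \sqrt{7}}{4963} \approx 0.042313 - 0.0047979 i$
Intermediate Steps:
$o = i \sqrt{7}$ ($o = \sqrt{-2 - 5} = \sqrt{-7} = i \sqrt{7} \approx 2.6458 i$)
$p{\left(S \right)} = 3 - \frac{1}{S + S^{2}}$
$\frac{1}{8 p{\left(-4 \right)} + o} = \frac{1}{8 \frac{-1 + 3 \left(-4\right) + 3 \left(-4\right)^{2}}{\left(-4\right) \left(1 - 4\right)} + i \sqrt{7}} = \frac{1}{8 \left(- \frac{-1 - 12 + 3 \cdot 16}{4 \left(-3\right)}\right) + i \sqrt{7}} = \frac{1}{8 \left(\left(- \frac{1}{4}\right) \left(- \frac{1}{3}\right) \left(-1 - 12 + 48\right)\right) + i \sqrt{7}} = \frac{1}{8 \left(\left(- \frac{1}{4}\right) \left(- \frac{1}{3}\right) 35\right) + i \sqrt{7}} = \frac{1}{8 \cdot \frac{35}{12} + i \sqrt{7}} = \frac{1}{\frac{70}{3} + i \sqrt{7}}$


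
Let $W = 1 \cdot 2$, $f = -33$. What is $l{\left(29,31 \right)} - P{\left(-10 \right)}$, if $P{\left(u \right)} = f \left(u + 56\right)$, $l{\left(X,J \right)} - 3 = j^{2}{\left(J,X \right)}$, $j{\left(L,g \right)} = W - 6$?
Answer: $1537$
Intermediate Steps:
$W = 2$
$j{\left(L,g \right)} = -4$ ($j{\left(L,g \right)} = 2 - 6 = -4$)
$l{\left(X,J \right)} = 19$ ($l{\left(X,J \right)} = 3 + \left(-4\right)^{2} = 3 + 16 = 19$)
$P{\left(u \right)} = -1848 - 33 u$ ($P{\left(u \right)} = - 33 \left(u + 56\right) = - 33 \left(56 + u\right) = -1848 - 33 u$)
$l{\left(29,31 \right)} - P{\left(-10 \right)} = 19 - \left(-1848 - -330\right) = 19 - \left(-1848 + 330\right) = 19 - -1518 = 19 + 1518 = 1537$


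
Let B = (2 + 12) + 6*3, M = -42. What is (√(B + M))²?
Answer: -10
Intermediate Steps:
B = 32 (B = 14 + 18 = 32)
(√(B + M))² = (√(32 - 42))² = (√(-10))² = (I*√10)² = -10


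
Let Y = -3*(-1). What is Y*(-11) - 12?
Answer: -45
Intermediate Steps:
Y = 3
Y*(-11) - 12 = 3*(-11) - 12 = -33 - 12 = -45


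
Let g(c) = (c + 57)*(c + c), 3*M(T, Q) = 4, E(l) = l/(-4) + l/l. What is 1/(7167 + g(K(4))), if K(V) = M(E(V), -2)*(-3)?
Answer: 1/6743 ≈ 0.00014830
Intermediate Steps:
E(l) = 1 - l/4 (E(l) = l*(-1/4) + 1 = -l/4 + 1 = 1 - l/4)
M(T, Q) = 4/3 (M(T, Q) = (1/3)*4 = 4/3)
K(V) = -4 (K(V) = (4/3)*(-3) = -4)
g(c) = 2*c*(57 + c) (g(c) = (57 + c)*(2*c) = 2*c*(57 + c))
1/(7167 + g(K(4))) = 1/(7167 + 2*(-4)*(57 - 4)) = 1/(7167 + 2*(-4)*53) = 1/(7167 - 424) = 1/6743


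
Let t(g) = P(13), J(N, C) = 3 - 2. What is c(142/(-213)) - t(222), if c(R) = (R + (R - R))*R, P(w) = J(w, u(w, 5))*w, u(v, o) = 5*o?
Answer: -113/9 ≈ -12.556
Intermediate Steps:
J(N, C) = 1
P(w) = w (P(w) = 1*w = w)
t(g) = 13
c(R) = R² (c(R) = (R + 0)*R = R*R = R²)
c(142/(-213)) - t(222) = (142/(-213))² - 1*13 = (142*(-1/213))² - 13 = (-⅔)² - 13 = 4/9 - 13 = -113/9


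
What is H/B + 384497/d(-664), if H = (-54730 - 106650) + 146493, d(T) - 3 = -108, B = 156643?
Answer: -60230326706/16447515 ≈ -3662.0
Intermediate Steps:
d(T) = -105 (d(T) = 3 - 108 = -105)
H = -14887 (H = -161380 + 146493 = -14887)
H/B + 384497/d(-664) = -14887/156643 + 384497/(-105) = -14887*1/156643 + 384497*(-1/105) = -14887/156643 - 384497/105 = -60230326706/16447515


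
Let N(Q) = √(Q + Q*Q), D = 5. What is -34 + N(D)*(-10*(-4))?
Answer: -34 + 40*√30 ≈ 185.09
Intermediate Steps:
N(Q) = √(Q + Q²)
-34 + N(D)*(-10*(-4)) = -34 + √(5*(1 + 5))*(-10*(-4)) = -34 + √(5*6)*40 = -34 + √30*40 = -34 + 40*√30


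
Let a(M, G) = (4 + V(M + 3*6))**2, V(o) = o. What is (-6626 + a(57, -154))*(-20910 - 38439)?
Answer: 22849365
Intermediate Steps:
a(M, G) = (22 + M)**2 (a(M, G) = (4 + (M + 3*6))**2 = (4 + (M + 18))**2 = (4 + (18 + M))**2 = (22 + M)**2)
(-6626 + a(57, -154))*(-20910 - 38439) = (-6626 + (22 + 57)**2)*(-20910 - 38439) = (-6626 + 79**2)*(-59349) = (-6626 + 6241)*(-59349) = -385*(-59349) = 22849365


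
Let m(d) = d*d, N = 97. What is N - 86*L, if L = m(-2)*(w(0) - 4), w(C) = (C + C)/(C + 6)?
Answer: 1473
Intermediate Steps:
m(d) = d**2
w(C) = 2*C/(6 + C) (w(C) = (2*C)/(6 + C) = 2*C/(6 + C))
L = -16 (L = (-2)**2*(2*0/(6 + 0) - 4) = 4*(2*0/6 - 4) = 4*(2*0*(1/6) - 4) = 4*(0 - 4) = 4*(-4) = -16)
N - 86*L = 97 - 86*(-16) = 97 + 1376 = 1473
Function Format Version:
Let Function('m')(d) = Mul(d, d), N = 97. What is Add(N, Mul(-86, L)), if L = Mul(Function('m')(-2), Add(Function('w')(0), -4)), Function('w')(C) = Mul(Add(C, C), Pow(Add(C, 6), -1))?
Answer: 1473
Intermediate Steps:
Function('m')(d) = Pow(d, 2)
Function('w')(C) = Mul(2, C, Pow(Add(6, C), -1)) (Function('w')(C) = Mul(Mul(2, C), Pow(Add(6, C), -1)) = Mul(2, C, Pow(Add(6, C), -1)))
L = -16 (L = Mul(Pow(-2, 2), Add(Mul(2, 0, Pow(Add(6, 0), -1)), -4)) = Mul(4, Add(Mul(2, 0, Pow(6, -1)), -4)) = Mul(4, Add(Mul(2, 0, Rational(1, 6)), -4)) = Mul(4, Add(0, -4)) = Mul(4, -4) = -16)
Add(N, Mul(-86, L)) = Add(97, Mul(-86, -16)) = Add(97, 1376) = 1473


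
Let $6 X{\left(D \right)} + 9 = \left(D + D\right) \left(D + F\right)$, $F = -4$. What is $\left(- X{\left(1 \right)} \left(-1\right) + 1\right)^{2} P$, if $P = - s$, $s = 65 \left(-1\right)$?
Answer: $\frac{585}{4} \approx 146.25$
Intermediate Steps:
$X{\left(D \right)} = - \frac{3}{2} + \frac{D \left(-4 + D\right)}{3}$ ($X{\left(D \right)} = - \frac{3}{2} + \frac{\left(D + D\right) \left(D - 4\right)}{6} = - \frac{3}{2} + \frac{2 D \left(-4 + D\right)}{6} = - \frac{3}{2} + \frac{D \left(-4 + D\right)}{3}$)
$s = -65$
$P = 65$ ($P = \left(-1\right) \left(-65\right) = 65$)
$\left(- X{\left(1 \right)} \left(-1\right) + 1\right)^{2} P = \left(- (- \frac{3}{2} - \frac{4}{3} + \frac{1^{2}}{3}) \left(-1\right) + 1\right)^{2} \cdot 65 = \left(- (- \frac{3}{2} - \frac{4}{3} + \frac{1}{3} \cdot 1) \left(-1\right) + 1\right)^{2} \cdot 65 = \left(- (- \frac{3}{2} - \frac{4}{3} + \frac{1}{3}) \left(-1\right) + 1\right)^{2} \cdot 65 = \left(\left(-1\right) \left(- \frac{5}{2}\right) \left(-1\right) + 1\right)^{2} \cdot 65 = \left(\frac{5}{2} \left(-1\right) + 1\right)^{2} \cdot 65 = \left(- \frac{5}{2} + 1\right)^{2} \cdot 65 = \left(- \frac{3}{2}\right)^{2} \cdot 65 = \frac{9}{4} \cdot 65 = \frac{585}{4}$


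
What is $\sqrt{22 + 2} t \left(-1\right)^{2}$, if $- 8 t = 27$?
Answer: $- \frac{27 \sqrt{6}}{4} \approx -16.534$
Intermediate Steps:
$t = - \frac{27}{8}$ ($t = \left(- \frac{1}{8}\right) 27 = - \frac{27}{8} \approx -3.375$)
$\sqrt{22 + 2} t \left(-1\right)^{2} = \sqrt{22 + 2} \left(- \frac{27}{8}\right) \left(-1\right)^{2} = \sqrt{24} \left(- \frac{27}{8}\right) 1 = 2 \sqrt{6} \left(- \frac{27}{8}\right) 1 = - \frac{27 \sqrt{6}}{4} \cdot 1 = - \frac{27 \sqrt{6}}{4}$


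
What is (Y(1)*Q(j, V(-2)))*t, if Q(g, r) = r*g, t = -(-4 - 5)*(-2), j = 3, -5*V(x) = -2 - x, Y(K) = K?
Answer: 0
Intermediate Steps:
V(x) = ⅖ + x/5 (V(x) = -(-2 - x)/5 = ⅖ + x/5)
t = -18 (t = -1*(-9)*(-2) = 9*(-2) = -18)
Q(g, r) = g*r
(Y(1)*Q(j, V(-2)))*t = (1*(3*(⅖ + (⅕)*(-2))))*(-18) = (1*(3*(⅖ - ⅖)))*(-18) = (1*(3*0))*(-18) = (1*0)*(-18) = 0*(-18) = 0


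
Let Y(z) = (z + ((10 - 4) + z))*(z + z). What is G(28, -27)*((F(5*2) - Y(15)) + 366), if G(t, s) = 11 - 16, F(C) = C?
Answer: 3520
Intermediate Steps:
G(t, s) = -5
Y(z) = 2*z*(6 + 2*z) (Y(z) = (z + (6 + z))*(2*z) = (6 + 2*z)*(2*z) = 2*z*(6 + 2*z))
G(28, -27)*((F(5*2) - Y(15)) + 366) = -5*((5*2 - 4*15*(3 + 15)) + 366) = -5*((10 - 4*15*18) + 366) = -5*((10 - 1*1080) + 366) = -5*((10 - 1080) + 366) = -5*(-1070 + 366) = -5*(-704) = 3520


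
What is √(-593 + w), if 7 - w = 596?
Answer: I*√1182 ≈ 34.38*I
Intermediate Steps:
w = -589 (w = 7 - 1*596 = 7 - 596 = -589)
√(-593 + w) = √(-593 - 589) = √(-1182) = I*√1182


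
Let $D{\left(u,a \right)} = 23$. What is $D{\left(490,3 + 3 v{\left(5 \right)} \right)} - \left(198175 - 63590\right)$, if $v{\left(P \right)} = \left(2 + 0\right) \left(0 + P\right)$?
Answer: $-134562$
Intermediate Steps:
$v{\left(P \right)} = 2 P$
$D{\left(490,3 + 3 v{\left(5 \right)} \right)} - \left(198175 - 63590\right) = 23 - \left(198175 - 63590\right) = 23 - 134585 = -134562$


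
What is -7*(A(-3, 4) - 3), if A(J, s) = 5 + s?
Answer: -42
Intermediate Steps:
-7*(A(-3, 4) - 3) = -7*((5 + 4) - 3) = -7*(9 - 3) = -7*6 = -42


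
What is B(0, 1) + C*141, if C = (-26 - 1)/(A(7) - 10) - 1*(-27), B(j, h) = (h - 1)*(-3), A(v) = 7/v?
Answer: 4230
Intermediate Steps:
B(j, h) = 3 - 3*h (B(j, h) = (-1 + h)*(-3) = 3 - 3*h)
C = 30 (C = (-26 - 1)/(7/7 - 10) - 1*(-27) = -27/(7*(1/7) - 10) + 27 = -27/(1 - 10) + 27 = -27/(-9) + 27 = -27*(-1/9) + 27 = 3 + 27 = 30)
B(0, 1) + C*141 = (3 - 3*1) + 30*141 = (3 - 3) + 4230 = 0 + 4230 = 4230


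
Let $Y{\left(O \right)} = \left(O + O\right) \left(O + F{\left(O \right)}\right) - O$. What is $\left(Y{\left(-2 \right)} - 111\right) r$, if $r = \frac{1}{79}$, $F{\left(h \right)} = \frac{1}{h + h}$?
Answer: $- \frac{100}{79} \approx -1.2658$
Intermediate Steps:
$F{\left(h \right)} = \frac{1}{2 h}$
$Y{\left(O \right)} = - O + 2 O \left(O + \frac{1}{2 O}\right)$ ($Y{\left(O \right)} = \left(O + O\right) \left(O + \frac{1}{2 O}\right) - O = 2 O \left(O + \frac{1}{2 O}\right) - O = - O + 2 O \left(O + \frac{1}{2 O}\right)$)
$r = \frac{1}{79} \approx 0.012658$
$\left(Y{\left(-2 \right)} - 111\right) r = \left(\left(1 - 2 \left(-1 + 2 \left(-2\right)\right)\right) - 111\right) \frac{1}{79} = \left(\left(1 - 2 \left(-1 - 4\right)\right) - 111\right) \frac{1}{79} = \left(\left(1 - -10\right) - 111\right) \frac{1}{79} = \left(\left(1 + 10\right) - 111\right) \frac{1}{79} = \left(11 - 111\right) \frac{1}{79} = \left(-100\right) \frac{1}{79} = - \frac{100}{79}$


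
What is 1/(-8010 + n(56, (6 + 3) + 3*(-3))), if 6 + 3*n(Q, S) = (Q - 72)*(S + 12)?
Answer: -1/8076 ≈ -0.00012382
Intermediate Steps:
n(Q, S) = -2 + (-72 + Q)*(12 + S)/3 (n(Q, S) = -2 + ((Q - 72)*(S + 12))/3 = -2 + ((-72 + Q)*(12 + S))/3 = -2 + (-72 + Q)*(12 + S)/3)
1/(-8010 + n(56, (6 + 3) + 3*(-3))) = 1/(-8010 + (-290 - 24*((6 + 3) + 3*(-3)) + 4*56 + (⅓)*56*((6 + 3) + 3*(-3)))) = 1/(-8010 + (-290 - 24*(9 - 9) + 224 + (⅓)*56*(9 - 9))) = 1/(-8010 + (-290 - 24*0 + 224 + (⅓)*56*0)) = 1/(-8010 + (-290 + 0 + 224 + 0)) = 1/(-8010 - 66) = 1/(-8076) = -1/8076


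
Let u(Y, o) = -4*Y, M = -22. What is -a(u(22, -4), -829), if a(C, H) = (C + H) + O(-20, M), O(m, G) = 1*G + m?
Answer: 959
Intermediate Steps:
O(m, G) = G + m
a(C, H) = -42 + C + H (a(C, H) = (C + H) + (-22 - 20) = (C + H) - 42 = -42 + C + H)
-a(u(22, -4), -829) = -(-42 - 4*22 - 829) = -(-42 - 88 - 829) = -1*(-959) = 959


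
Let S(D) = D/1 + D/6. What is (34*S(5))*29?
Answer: 17255/3 ≈ 5751.7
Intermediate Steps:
S(D) = 7*D/6 (S(D) = D*1 + D*(1/6) = D + D/6 = 7*D/6)
(34*S(5))*29 = (34*((7/6)*5))*29 = (34*(35/6))*29 = (595/3)*29 = 17255/3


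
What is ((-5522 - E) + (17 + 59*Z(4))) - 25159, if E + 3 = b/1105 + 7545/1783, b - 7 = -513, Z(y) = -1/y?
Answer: -241781031253/7880860 ≈ -30680.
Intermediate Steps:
b = -506 (b = 7 - 513 = -506)
E = 1524382/1970215 (E = -3 + (-506/1105 + 7545/1783) = -3 + 7435027/1970215 = 1524382/1970215 ≈ 0.77371)
((-5522 - E) + (17 + 59*Z(4))) - 25159 = ((-5522 - 1*1524382/1970215) + (17 + 59*(-1/4))) - 25159 = ((-5522 - 1524382/1970215) + (17 + 59*(-1*1/4))) - 25159 = (-10881051612/1970215 + (17 + 59*(-1/4))) - 25159 = (-10881051612/1970215 + (17 - 59/4)) - 25159 = (-10881051612/1970215 + 9/4) - 25159 = -43506474513/7880860 - 25159 = -241781031253/7880860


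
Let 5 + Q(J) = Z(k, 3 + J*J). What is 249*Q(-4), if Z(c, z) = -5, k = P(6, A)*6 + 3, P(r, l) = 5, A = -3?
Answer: -2490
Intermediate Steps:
k = 33 (k = 5*6 + 3 = 30 + 3 = 33)
Q(J) = -10 (Q(J) = -5 - 5 = -10)
249*Q(-4) = 249*(-10) = -2490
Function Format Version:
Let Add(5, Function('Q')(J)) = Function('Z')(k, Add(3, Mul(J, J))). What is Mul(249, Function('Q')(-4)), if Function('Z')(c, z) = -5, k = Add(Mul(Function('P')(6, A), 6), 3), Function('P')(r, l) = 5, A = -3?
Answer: -2490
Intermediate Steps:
k = 33 (k = Add(Mul(5, 6), 3) = Add(30, 3) = 33)
Function('Q')(J) = -10 (Function('Q')(J) = Add(-5, -5) = -10)
Mul(249, Function('Q')(-4)) = Mul(249, -10) = -2490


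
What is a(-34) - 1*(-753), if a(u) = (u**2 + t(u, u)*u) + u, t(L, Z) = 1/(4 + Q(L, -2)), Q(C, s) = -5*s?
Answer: 13108/7 ≈ 1872.6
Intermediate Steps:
t(L, Z) = 1/14 (t(L, Z) = 1/(4 - 5*(-2)) = 1/(4 + 10) = 1/14)
a(u) = u**2 + 15*u/14 (a(u) = (u**2 + u/14) + u = u**2 + 15*u/14)
a(-34) - 1*(-753) = (1/14)*(-34)*(15 + 14*(-34)) - 1*(-753) = (1/14)*(-34)*(15 - 476) + 753 = (1/14)*(-34)*(-461) + 753 = 7837/7 + 753 = 13108/7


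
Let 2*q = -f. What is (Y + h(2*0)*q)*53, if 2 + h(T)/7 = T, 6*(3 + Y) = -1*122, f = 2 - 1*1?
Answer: -2597/3 ≈ -865.67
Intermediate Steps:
f = 1 (f = 2 - 1 = 1)
Y = -70/3 (Y = -3 + (-1*122)/6 = -3 + (⅙)*(-122) = -3 - 61/3 = -70/3 ≈ -23.333)
h(T) = -14 + 7*T
q = -½ (q = (-1*1)/2 = (½)*(-1) = -½ ≈ -0.50000)
(Y + h(2*0)*q)*53 = (-70/3 + (-14 + 7*(2*0))*(-½))*53 = (-70/3 + (-14 + 7*0)*(-½))*53 = (-70/3 + (-14 + 0)*(-½))*53 = (-70/3 - 14*(-½))*53 = (-70/3 + 7)*53 = -49/3*53 = -2597/3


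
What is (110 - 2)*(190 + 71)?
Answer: 28188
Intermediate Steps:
(110 - 2)*(190 + 71) = 108*261 = 28188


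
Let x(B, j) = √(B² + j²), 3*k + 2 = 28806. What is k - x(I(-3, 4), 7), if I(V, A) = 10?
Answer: 28804/3 - √149 ≈ 9589.1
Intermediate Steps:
k = 28804/3 (k = -⅔ + (⅓)*28806 = -⅔ + 9602 = 28804/3 ≈ 9601.3)
k - x(I(-3, 4), 7) = 28804/3 - √(10² + 7²) = 28804/3 - √(100 + 49) = 28804/3 - √149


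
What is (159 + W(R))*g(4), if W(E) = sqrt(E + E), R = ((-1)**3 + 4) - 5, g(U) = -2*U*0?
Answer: 0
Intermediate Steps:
g(U) = 0
R = -2 (R = (-1 + 4) - 5 = 3 - 5 = -2)
W(E) = sqrt(2)*sqrt(E) (W(E) = sqrt(2*E) = sqrt(2)*sqrt(E))
(159 + W(R))*g(4) = (159 + sqrt(2)*sqrt(-2))*0 = (159 + sqrt(2)*(I*sqrt(2)))*0 = (159 + 2*I)*0 = 0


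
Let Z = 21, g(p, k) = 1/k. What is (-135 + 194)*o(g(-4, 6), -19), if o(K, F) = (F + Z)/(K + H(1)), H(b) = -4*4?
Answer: -708/95 ≈ -7.4526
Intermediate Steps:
H(b) = -16
o(K, F) = (21 + F)/(-16 + K) (o(K, F) = (F + 21)/(K - 16) = (21 + F)/(-16 + K))
(-135 + 194)*o(g(-4, 6), -19) = (-135 + 194)*((21 - 19)/(-16 + 1/6)) = 59*(2/(-16 + ⅙)) = 59*(2/(-95/6)) = 59*(-6/95*2) = 59*(-12/95) = -708/95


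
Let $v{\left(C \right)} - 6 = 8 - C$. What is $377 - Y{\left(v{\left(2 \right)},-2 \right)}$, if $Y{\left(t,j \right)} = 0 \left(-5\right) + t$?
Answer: $365$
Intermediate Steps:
$v{\left(C \right)} = 14 - C$ ($v{\left(C \right)} = 6 - \left(-8 + C\right) = 14 - C$)
$Y{\left(t,j \right)} = t$ ($Y{\left(t,j \right)} = 0 + t = t$)
$377 - Y{\left(v{\left(2 \right)},-2 \right)} = 377 - \left(14 - 2\right) = 377 - 12 = 365$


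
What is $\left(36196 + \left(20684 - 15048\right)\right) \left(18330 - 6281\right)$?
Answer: $504033768$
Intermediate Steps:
$\left(36196 + \left(20684 - 15048\right)\right) \left(18330 - 6281\right) = \left(36196 + 5636\right) 12049 = 41832 \cdot 12049 = 504033768$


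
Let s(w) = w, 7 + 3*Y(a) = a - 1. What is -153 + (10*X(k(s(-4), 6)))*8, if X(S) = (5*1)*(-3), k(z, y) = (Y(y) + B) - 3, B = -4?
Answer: -1353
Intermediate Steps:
Y(a) = -8/3 + a/3 (Y(a) = -7/3 + (a - 1)/3 = -7/3 + (-1 + a)/3 = -7/3 + (-1/3 + a/3) = -8/3 + a/3)
k(z, y) = -29/3 + y/3 (k(z, y) = ((-8/3 + y/3) - 4) - 3 = (-20/3 + y/3) - 3 = -29/3 + y/3)
X(S) = -15 (X(S) = 5*(-3) = -15)
-153 + (10*X(k(s(-4), 6)))*8 = -153 + (10*(-15))*8 = -153 - 150*8 = -153 - 1200 = -1353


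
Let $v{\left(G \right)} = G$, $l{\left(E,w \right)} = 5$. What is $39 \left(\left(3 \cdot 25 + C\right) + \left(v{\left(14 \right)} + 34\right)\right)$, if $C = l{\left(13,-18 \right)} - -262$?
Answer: $15210$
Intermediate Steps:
$C = 267$ ($C = 5 - -262 = 5 + 262 = 267$)
$39 \left(\left(3 \cdot 25 + C\right) + \left(v{\left(14 \right)} + 34\right)\right) = 39 \left(\left(3 \cdot 25 + 267\right) + \left(14 + 34\right)\right) = 39 \left(\left(75 + 267\right) + 48\right) = 39 \left(342 + 48\right) = 39 \cdot 390 = 15210$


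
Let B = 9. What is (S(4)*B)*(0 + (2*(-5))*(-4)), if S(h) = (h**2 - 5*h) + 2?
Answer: -720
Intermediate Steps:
S(h) = 2 + h**2 - 5*h
(S(4)*B)*(0 + (2*(-5))*(-4)) = ((2 + 4**2 - 5*4)*9)*(0 + (2*(-5))*(-4)) = ((2 + 16 - 20)*9)*(0 - 10*(-4)) = (-2*9)*(0 + 40) = -18*40 = -720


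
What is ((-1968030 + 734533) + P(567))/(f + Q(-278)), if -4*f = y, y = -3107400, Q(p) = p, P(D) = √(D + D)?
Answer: -1233497/776572 + 9*√14/776572 ≈ -1.5883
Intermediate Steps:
P(D) = √2*√D (P(D) = √(2*D) = √2*√D)
f = 776850 (f = -¼*(-3107400) = 776850)
((-1968030 + 734533) + P(567))/(f + Q(-278)) = ((-1968030 + 734533) + √2*√567)/(776850 - 278) = (-1233497 + √2*(9*√7))/776572 = (-1233497 + 9*√14)*(1/776572) = -1233497/776572 + 9*√14/776572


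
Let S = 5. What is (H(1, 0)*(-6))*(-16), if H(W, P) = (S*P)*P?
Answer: 0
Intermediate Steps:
H(W, P) = 5*P² (H(W, P) = (5*P)*P = 5*P²)
(H(1, 0)*(-6))*(-16) = ((5*0²)*(-6))*(-16) = ((5*0)*(-6))*(-16) = (0*(-6))*(-16) = 0*(-16) = 0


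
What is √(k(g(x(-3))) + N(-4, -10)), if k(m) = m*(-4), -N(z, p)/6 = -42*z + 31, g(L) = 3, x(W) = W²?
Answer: 3*I*√134 ≈ 34.728*I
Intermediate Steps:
N(z, p) = -186 + 252*z (N(z, p) = -6*(-42*z + 31) = -6*(31 - 42*z) = -186 + 252*z)
k(m) = -4*m
√(k(g(x(-3))) + N(-4, -10)) = √(-4*3 + (-186 + 252*(-4))) = √(-12 + (-186 - 1008)) = √(-12 - 1194) = √(-1206) = 3*I*√134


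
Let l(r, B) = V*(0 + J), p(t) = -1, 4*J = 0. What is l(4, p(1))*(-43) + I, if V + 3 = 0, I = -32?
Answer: -32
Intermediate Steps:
J = 0 (J = (¼)*0 = 0)
V = -3 (V = -3 + 0 = -3)
l(r, B) = 0 (l(r, B) = -3*(0 + 0) = -3*0 = 0)
l(4, p(1))*(-43) + I = 0*(-43) - 32 = 0 - 32 = -32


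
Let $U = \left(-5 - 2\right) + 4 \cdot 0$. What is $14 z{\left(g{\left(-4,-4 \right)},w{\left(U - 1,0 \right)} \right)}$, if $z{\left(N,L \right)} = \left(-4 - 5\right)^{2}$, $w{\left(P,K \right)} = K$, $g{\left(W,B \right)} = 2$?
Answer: $1134$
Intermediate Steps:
$U = -7$ ($U = -7 + 0 = -7$)
$z{\left(N,L \right)} = 81$ ($z{\left(N,L \right)} = \left(-9\right)^{2} = 81$)
$14 z{\left(g{\left(-4,-4 \right)},w{\left(U - 1,0 \right)} \right)} = 14 \cdot 81 = 1134$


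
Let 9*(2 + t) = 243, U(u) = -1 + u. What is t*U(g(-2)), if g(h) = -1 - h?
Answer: 0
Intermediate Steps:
t = 25 (t = -2 + (⅑)*243 = -2 + 27 = 25)
t*U(g(-2)) = 25*(-1 + (-1 - 1*(-2))) = 25*(-1 + (-1 + 2)) = 25*(-1 + 1) = 25*0 = 0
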